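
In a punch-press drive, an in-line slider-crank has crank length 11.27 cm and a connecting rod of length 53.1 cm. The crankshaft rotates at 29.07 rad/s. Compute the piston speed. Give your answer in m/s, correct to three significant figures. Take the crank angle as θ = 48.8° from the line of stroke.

ω = 29.07 rad/s
For an in-line slider-crank, x = r cosθ + √(L² − r² sin²θ), so v = −rω sinθ·[1 + r cosθ/√(L² − r² sin²θ)].
With r = 0.1127 m, L = 0.531 m, θ = 48.8°: √(L² − r² sin²θ) = 0.52419 m.
v = −0.1127·29.07·0.75241·[1 + 0.1127·0.65869/0.52419] = -2.8142 m/s.
|v| = 2.8142 m/s.

2.81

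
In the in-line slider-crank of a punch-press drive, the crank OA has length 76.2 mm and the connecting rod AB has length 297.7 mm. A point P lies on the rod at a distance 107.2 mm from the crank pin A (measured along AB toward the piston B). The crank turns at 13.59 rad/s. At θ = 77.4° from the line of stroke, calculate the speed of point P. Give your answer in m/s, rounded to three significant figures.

ω = 13.59 rad/s.  Crank-pin speed |V_A| = rω = 1.0356 m/s, perpendicular to OA.
Rod angle: sinφ = −(r/L) sinθ ⇒ φ = -14.466°; ω_rod = −rω cosθ/√(L²−r²sin²θ) = -0.78366 rad/s.
V_P = V_A + ω_rod × AP, with AP = 0.1072 m along the rod.
Components: V_Px = −rω sinθ − a·ω_rod·sinφ = -1.0316 m/s;  V_Py = rω cosθ + a·ω_rod·cosφ = +0.14455 m/s.
|V_P| = √(V_Px² + V_Py²) = 1.0417 m/s.

1.04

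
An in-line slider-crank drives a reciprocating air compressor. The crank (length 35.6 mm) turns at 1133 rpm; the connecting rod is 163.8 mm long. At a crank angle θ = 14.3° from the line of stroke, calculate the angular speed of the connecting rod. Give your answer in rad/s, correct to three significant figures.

25.0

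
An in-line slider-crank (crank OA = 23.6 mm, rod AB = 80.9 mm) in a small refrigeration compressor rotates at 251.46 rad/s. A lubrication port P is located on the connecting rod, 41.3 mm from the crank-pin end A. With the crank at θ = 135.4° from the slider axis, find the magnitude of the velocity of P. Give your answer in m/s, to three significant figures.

4.25

ω = 251.5 rad/s.  Crank-pin speed |V_A| = rω = 5.9345 m/s, perpendicular to OA.
Rod angle: sinφ = −(r/L) sinθ ⇒ φ = -11.820°; ω_rod = −rω cosθ/√(L²−r²sin²θ) = +53.362 rad/s.
V_P = V_A + ω_rod × AP, with AP = 0.0413 m along the rod.
Components: V_Px = −rω sinθ − a·ω_rod·sinφ = -3.7155 m/s;  V_Py = rω cosθ + a·ω_rod·cosφ = -2.0683 m/s.
|V_P| = √(V_Px² + V_Py²) = 4.2524 m/s.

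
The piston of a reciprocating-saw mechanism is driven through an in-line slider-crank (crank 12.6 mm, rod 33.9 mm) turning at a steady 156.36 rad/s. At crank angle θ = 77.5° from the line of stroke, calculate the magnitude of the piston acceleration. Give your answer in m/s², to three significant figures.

43.8

ω = 156.4 rad/s
x(θ) = r cosθ + √(L² − r² sin²θ); with ω constant, a = ω²·d²x/dθ².
d²x/dθ² = −r cosθ − r²(cos2θ)/√u − r⁴ sin²2θ/(4u^{3/2}),  u = L² − r² sin²θ = 0.000997887 m².
Substituting r = 0.0126 m, L = 0.0339 m, θ = 77.5°: d²x/dθ² = +0.001792 m.
a = ω²·d²x/dθ² = (156.4)²·(+0.001792) = +43.812 m/s²;  |a| = 43.812 m/s².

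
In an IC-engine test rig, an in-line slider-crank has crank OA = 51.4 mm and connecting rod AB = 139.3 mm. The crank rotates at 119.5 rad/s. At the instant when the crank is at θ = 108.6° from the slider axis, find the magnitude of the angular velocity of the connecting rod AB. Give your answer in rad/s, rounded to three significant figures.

15.0

ω = 119.5 rad/s
The rod makes angle φ with the slider axis where L sinφ = r sinθ; differentiating, L cosφ·φ̇ = r ω cosθ.
L cosφ = √(L² − r² sin²θ) = 0.1305 m.
|ω_rod| = r ω |cosθ| / √(L² − r² sin²θ) = 0.0514·119.5·0.31896/0.1305 = 15.012 rad/s.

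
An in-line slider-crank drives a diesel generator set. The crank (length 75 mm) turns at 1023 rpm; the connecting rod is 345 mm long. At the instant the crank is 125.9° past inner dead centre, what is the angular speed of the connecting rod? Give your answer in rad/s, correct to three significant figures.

13.9

ω = 107.1 rad/s (converted from 1023 rpm).
The rod makes angle φ with the slider axis where L sinφ = r sinθ; differentiating, L cosφ·φ̇ = r ω cosθ.
L cosφ = √(L² − r² sin²θ) = 0.33961 m.
|ω_rod| = r ω |cosθ| / √(L² − r² sin²θ) = 0.075·107.1·0.58637/0.33961 = 13.873 rad/s.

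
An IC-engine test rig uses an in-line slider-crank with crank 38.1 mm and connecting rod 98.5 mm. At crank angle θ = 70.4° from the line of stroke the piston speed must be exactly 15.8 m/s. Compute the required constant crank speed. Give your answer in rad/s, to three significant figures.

For an in-line slider-crank, |v_piston| = rω|sinθ|·[1 + r cosθ/√(L² − r² sin²θ)].
With r = 0.0381 m, L = 0.0985 m, θ = 70.4°: the bracketed kinematic factor |dx/dθ| = 0.040893 m.
ω = v/|dx/dθ| = 15.8/0.040893 = 386.37 rad/s.

386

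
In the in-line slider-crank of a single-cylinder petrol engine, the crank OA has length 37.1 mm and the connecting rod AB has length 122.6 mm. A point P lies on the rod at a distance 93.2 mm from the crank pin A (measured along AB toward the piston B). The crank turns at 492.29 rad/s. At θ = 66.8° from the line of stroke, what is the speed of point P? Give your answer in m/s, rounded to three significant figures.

ω = 492.3 rad/s.  Crank-pin speed |V_A| = rω = 18.264 m/s, perpendicular to OA.
Rod angle: sinφ = −(r/L) sinθ ⇒ φ = -16.149°; ω_rod = −rω cosθ/√(L²−r²sin²θ) = -61.097 rad/s.
V_P = V_A + ω_rod × AP, with AP = 0.0932 m along the rod.
Components: V_Px = −rω sinθ − a·ω_rod·sinφ = -18.371 m/s;  V_Py = rω cosθ + a·ω_rod·cosφ = +1.7254 m/s.
|V_P| = √(V_Px² + V_Py²) = 18.452 m/s.

18.5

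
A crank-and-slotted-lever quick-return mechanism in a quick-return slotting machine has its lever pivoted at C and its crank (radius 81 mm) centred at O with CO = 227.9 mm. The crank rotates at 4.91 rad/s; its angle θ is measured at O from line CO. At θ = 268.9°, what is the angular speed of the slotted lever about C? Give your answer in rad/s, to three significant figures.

ω = 4.91 rad/s
Crank pin A relative to C: A = (d + r cosθ, r sinθ); lever angle φ = atan2(r sinθ, d + r cosθ).
Differentiating tanφ: φ̇ = rω(d cosθ + r)/(d² + r² + 2dr cosθ).
d² + r² + 2dr cosθ = |CA|² = 0.0577906 m²;  d cosθ + r = +0.076625 m.
|ω_lever| = |0.081·4.91·+0.076625| / 0.0577906 = 0.52733 rad/s.

0.527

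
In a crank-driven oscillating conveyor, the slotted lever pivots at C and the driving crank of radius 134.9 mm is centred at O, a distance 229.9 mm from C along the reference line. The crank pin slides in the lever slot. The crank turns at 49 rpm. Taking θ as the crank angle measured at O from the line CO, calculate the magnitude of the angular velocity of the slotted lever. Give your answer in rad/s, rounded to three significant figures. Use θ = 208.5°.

ω = 5.131 rad/s (from 49 rpm).
Crank pin A relative to C: A = (d + r cosθ, r sinθ); lever angle φ = atan2(r sinθ, d + r cosθ).
Differentiating tanφ: φ̇ = rω(d cosθ + r)/(d² + r² + 2dr cosθ).
d² + r² + 2dr cosθ = |CA|² = 0.0165416 m²;  d cosθ + r = -0.06714 m.
|ω_lever| = |0.1349·5.131·-0.06714| / 0.0165416 = 2.8096 rad/s.

2.81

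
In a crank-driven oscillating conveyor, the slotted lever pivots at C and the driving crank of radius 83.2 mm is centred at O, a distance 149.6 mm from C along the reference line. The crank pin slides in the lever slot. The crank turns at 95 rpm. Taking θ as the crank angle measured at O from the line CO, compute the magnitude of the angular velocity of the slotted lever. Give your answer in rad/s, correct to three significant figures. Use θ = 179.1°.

ω = 9.948 rad/s (from 95 rpm).
Crank pin A relative to C: A = (d + r cosθ, r sinθ); lever angle φ = atan2(r sinθ, d + r cosθ).
Differentiating tanφ: φ̇ = rω(d cosθ + r)/(d² + r² + 2dr cosθ).
d² + r² + 2dr cosθ = |CA|² = 0.00441203 m²;  d cosθ + r = -0.066382 m.
|ω_lever| = |0.0832·9.948·-0.066382| / 0.00441203 = 12.453 rad/s.

12.5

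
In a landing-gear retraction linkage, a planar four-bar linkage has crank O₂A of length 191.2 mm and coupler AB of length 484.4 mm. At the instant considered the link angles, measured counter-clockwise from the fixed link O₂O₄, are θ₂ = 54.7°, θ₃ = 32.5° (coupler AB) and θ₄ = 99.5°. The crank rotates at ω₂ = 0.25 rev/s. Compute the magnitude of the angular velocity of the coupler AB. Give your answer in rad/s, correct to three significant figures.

0.475

ω₂ = 1.571 rad/s (from 0.25 rev/s).
Differentiating the loop-closure r₂e^{iθ₂}+r₃e^{iθ₃}=r₁+r₄e^{iθ₄} gives r₂ω₂e^{iθ₂}+r₃ω₃e^{iθ₃}=r₄ω₄e^{iθ₄}.
Eliminating the other unknown: ω₃ = r₂ω₂ sin(θ₄−θ₂) / [r₃ sin(θ₃−θ₄)].
Numerator sine = +0.70463; denominator sine = -0.92050.
Result = 0.1912·1.571·(+0.70463) / (0.4844·(-0.92050)) = -0.47461 rad/s; magnitude 0.47461 rad/s.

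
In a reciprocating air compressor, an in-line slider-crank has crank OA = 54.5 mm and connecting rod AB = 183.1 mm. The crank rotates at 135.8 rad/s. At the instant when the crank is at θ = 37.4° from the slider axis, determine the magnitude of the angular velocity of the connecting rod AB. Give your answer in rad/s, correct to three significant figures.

32.6

ω = 135.8 rad/s
The rod makes angle φ with the slider axis where L sinφ = r sinθ; differentiating, L cosφ·φ̇ = r ω cosθ.
L cosφ = √(L² − r² sin²θ) = 0.18008 m.
|ω_rod| = r ω |cosθ| / √(L² − r² sin²θ) = 0.0545·135.8·0.79441/0.18008 = 32.649 rad/s.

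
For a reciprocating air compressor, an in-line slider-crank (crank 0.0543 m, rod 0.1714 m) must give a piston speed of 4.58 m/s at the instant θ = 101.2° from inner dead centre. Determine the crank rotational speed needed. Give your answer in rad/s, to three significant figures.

91.9

For an in-line slider-crank, |v_piston| = rω|sinθ|·[1 + r cosθ/√(L² − r² sin²θ)].
With r = 0.0543 m, L = 0.1714 m, θ = 101.2°: the bracketed kinematic factor |dx/dθ| = 0.049817 m.
ω = v/|dx/dθ| = 4.58/0.049817 = 91.936 rad/s.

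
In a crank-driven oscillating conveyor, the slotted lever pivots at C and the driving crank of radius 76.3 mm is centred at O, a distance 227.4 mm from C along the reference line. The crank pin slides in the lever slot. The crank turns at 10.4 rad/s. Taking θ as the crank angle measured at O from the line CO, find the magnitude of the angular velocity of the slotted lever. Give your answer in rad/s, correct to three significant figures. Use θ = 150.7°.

ω = 10.4 rad/s
Crank pin A relative to C: A = (d + r cosθ, r sinθ); lever angle φ = atan2(r sinθ, d + r cosθ).
Differentiating tanφ: φ̇ = rω(d cosθ + r)/(d² + r² + 2dr cosθ).
d² + r² + 2dr cosθ = |CA|² = 0.0272706 m²;  d cosθ + r = -0.12201 m.
|ω_lever| = |0.0763·10.4·-0.12201| / 0.0272706 = 3.5502 rad/s.

3.55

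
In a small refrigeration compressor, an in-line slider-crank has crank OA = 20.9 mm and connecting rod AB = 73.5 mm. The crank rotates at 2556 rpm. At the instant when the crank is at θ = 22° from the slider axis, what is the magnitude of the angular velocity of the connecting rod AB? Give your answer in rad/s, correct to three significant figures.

ω = 267.7 rad/s (converted from 2556 rpm).
The rod makes angle φ with the slider axis where L sinφ = r sinθ; differentiating, L cosφ·φ̇ = r ω cosθ.
L cosφ = √(L² − r² sin²θ) = 0.073082 m.
|ω_rod| = r ω |cosθ| / √(L² − r² sin²θ) = 0.0209·267.7·0.92718/0.073082 = 70.973 rad/s.

71.0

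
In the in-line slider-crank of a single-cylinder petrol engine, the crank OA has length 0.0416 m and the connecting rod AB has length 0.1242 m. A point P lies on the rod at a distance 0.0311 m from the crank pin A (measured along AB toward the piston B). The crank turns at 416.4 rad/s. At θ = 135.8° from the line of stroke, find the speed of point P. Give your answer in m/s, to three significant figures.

ω = 416.4 rad/s.  Crank-pin speed |V_A| = rω = 17.322 m/s, perpendicular to OA.
Rod angle: sinφ = −(r/L) sinθ ⇒ φ = -13.504°; ω_rod = −rω cosθ/√(L²−r²sin²θ) = +102.83 rad/s.
V_P = V_A + ω_rod × AP, with AP = 0.0311 m along the rod.
Components: V_Px = −rω sinθ − a·ω_rod·sinφ = -11.33 m/s;  V_Py = rω cosθ + a·ω_rod·cosφ = -9.3089 m/s.
|V_P| = √(V_Px² + V_Py²) = 14.663 m/s.

14.7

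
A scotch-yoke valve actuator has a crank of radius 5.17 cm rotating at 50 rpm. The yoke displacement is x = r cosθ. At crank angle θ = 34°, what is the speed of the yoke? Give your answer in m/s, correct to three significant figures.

0.151

ω = 5.236 rad/s (from 50 rpm).
x = r cosθ ⇒ ẋ = −rω sinθ.
|v| = rω|sinθ| = 0.0517·5.236·|sin 34°| = 0.15137 m/s.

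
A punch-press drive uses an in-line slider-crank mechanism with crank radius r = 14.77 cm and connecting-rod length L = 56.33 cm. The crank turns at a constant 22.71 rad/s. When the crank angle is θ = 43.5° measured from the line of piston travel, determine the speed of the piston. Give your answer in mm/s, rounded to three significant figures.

2760

ω = 22.71 rad/s
For an in-line slider-crank, x = r cosθ + √(L² − r² sin²θ), so v = −rω sinθ·[1 + r cosθ/√(L² − r² sin²θ)].
With r = 0.1477 m, L = 0.5633 m, θ = 43.5°: √(L² − r² sin²θ) = 0.55405 m.
v = −0.1477·22.71·0.68835·[1 + 0.1477·0.72537/0.55405] = -2.7554 m/s.
|v| = 2.7554 m/s = 2755.4 mm/s.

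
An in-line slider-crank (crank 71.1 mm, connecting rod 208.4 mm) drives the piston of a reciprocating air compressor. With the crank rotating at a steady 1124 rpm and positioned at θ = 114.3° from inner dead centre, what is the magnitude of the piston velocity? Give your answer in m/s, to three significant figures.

ω = 2π·1124/60 = 117.7 rad/s
For an in-line slider-crank, x = r cosθ + √(L² − r² sin²θ), so v = −rω sinθ·[1 + r cosθ/√(L² − r² sin²θ)].
With r = 0.0711 m, L = 0.2084 m, θ = 114.3°: √(L² − r² sin²θ) = 0.19807 m.
v = −0.0711·117.7·0.91140·[1 + 0.0711·-0.41151/0.19807] = -6.5007 m/s.
|v| = 6.5007 m/s.

6.50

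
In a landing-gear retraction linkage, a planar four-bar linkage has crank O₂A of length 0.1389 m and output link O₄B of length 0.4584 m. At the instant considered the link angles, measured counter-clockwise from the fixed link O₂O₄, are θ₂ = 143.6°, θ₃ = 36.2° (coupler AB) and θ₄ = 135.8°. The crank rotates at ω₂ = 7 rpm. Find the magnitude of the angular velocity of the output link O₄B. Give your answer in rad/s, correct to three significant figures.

ω₂ = 0.733 rad/s (from 7 rpm).
Differentiating the loop-closure r₂e^{iθ₂}+r₃e^{iθ₃}=r₁+r₄e^{iθ₄} gives r₂ω₂e^{iθ₂}+r₃ω₃e^{iθ₃}=r₄ω₄e^{iθ₄}.
Eliminating the other unknown: ω₄ = r₂ω₂ sin(θ₂−θ₃) / [r₄ sin(θ₄−θ₃)].
Numerator sine = +0.95424; denominator sine = +0.98600.
Result = 0.1389·0.733·(+0.95424) / (0.4584·(+0.98600)) = +0.21496 rad/s; magnitude 0.21496 rad/s.

0.215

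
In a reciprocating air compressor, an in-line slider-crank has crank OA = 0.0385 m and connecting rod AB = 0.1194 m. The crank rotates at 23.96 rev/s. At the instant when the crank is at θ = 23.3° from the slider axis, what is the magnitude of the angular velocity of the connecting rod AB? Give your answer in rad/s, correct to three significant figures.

ω = 150.5 rad/s (converted from 23.96 rev/s).
The rod makes angle φ with the slider axis where L sinφ = r sinθ; differentiating, L cosφ·φ̇ = r ω cosθ.
L cosφ = √(L² − r² sin²θ) = 0.11842 m.
|ω_rod| = r ω |cosθ| / √(L² − r² sin²θ) = 0.0385·150.5·0.91845/0.11842 = 44.951 rad/s.

45.0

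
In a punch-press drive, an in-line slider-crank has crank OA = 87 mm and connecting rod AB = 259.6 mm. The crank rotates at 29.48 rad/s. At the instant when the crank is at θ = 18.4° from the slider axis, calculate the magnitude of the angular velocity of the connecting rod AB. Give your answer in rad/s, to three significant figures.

ω = 29.48 rad/s
The rod makes angle φ with the slider axis where L sinφ = r sinθ; differentiating, L cosφ·φ̇ = r ω cosθ.
L cosφ = √(L² − r² sin²θ) = 0.25814 m.
|ω_rod| = r ω |cosθ| / √(L² − r² sin²θ) = 0.087·29.48·0.94888/0.25814 = 9.4275 rad/s.

9.43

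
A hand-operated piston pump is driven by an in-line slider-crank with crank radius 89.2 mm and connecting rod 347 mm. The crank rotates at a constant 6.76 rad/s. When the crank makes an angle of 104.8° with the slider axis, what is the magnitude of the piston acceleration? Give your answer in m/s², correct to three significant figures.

ω = 6.76 rad/s
x(θ) = r cosθ + √(L² − r² sin²θ); with ω constant, a = ω²·d²x/dθ².
d²x/dθ² = −r cosθ − r²(cos2θ)/√u − r⁴ sin²2θ/(4u^{3/2}),  u = L² − r² sin²θ = 0.112972 m².
Substituting r = 0.0892 m, L = 0.347 m, θ = 104.8°: d²x/dθ² = +0.043267 m.
a = ω²·d²x/dθ² = (6.76)²·(+0.043267) = +1.9772 m/s²;  |a| = 1.9772 m/s².

1.98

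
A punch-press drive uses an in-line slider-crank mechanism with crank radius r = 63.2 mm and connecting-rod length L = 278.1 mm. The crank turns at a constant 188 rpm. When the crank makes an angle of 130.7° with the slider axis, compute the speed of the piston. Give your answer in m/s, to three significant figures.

0.801

ω = 2π·188/60 = 19.69 rad/s
For an in-line slider-crank, x = r cosθ + √(L² − r² sin²θ), so v = −rω sinθ·[1 + r cosθ/√(L² − r² sin²θ)].
With r = 0.0632 m, L = 0.2781 m, θ = 130.7°: √(L² − r² sin²θ) = 0.27394 m.
v = −0.0632·19.69·0.75813·[1 + 0.0632·-0.65210/0.27394] = -0.80139 m/s.
|v| = 0.80139 m/s.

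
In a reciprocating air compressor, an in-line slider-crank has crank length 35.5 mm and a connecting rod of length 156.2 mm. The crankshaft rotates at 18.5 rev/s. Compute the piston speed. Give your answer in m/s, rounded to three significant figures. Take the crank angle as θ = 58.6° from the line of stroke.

ω = 2π·18.5 = 116.2 rad/s
For an in-line slider-crank, x = r cosθ + √(L² − r² sin²θ), so v = −rω sinθ·[1 + r cosθ/√(L² − r² sin²θ)].
With r = 0.0355 m, L = 0.1562 m, θ = 58.6°: √(L² − r² sin²θ) = 0.15323 m.
v = −0.0355·116.2·0.85355·[1 + 0.0355·0.52101/0.15323] = -3.9473 m/s.
|v| = 3.9473 m/s.

3.95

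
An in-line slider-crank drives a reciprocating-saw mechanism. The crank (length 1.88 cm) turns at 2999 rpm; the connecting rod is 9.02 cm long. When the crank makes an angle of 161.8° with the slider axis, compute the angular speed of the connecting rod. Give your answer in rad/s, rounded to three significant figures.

ω = 314.1 rad/s (converted from 2999 rpm).
The rod makes angle φ with the slider axis where L sinφ = r sinθ; differentiating, L cosφ·φ̇ = r ω cosθ.
L cosφ = √(L² − r² sin²θ) = 0.090009 m.
|ω_rod| = r ω |cosθ| / √(L² − r² sin²θ) = 0.0188·314.1·0.94997/0.090009 = 62.315 rad/s.

62.3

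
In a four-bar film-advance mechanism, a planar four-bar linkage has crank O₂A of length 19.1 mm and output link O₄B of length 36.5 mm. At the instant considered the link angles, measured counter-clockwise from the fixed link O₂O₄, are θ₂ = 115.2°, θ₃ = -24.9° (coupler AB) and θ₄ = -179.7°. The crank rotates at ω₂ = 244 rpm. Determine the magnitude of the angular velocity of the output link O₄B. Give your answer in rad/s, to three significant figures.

ω₂ = 25.55 rad/s (from 244 rpm).
Differentiating the loop-closure r₂e^{iθ₂}+r₃e^{iθ₃}=r₁+r₄e^{iθ₄} gives r₂ω₂e^{iθ₂}+r₃ω₃e^{iθ₃}=r₄ω₄e^{iθ₄}.
Eliminating the other unknown: ω₄ = r₂ω₂ sin(θ₂−θ₃) / [r₄ sin(θ₄−θ₃)].
Numerator sine = +0.64145; denominator sine = -0.42578.
Result = 0.0191·25.55·(+0.64145) / (0.0365·(-0.42578)) = -20.144 rad/s; magnitude 20.144 rad/s.

20.1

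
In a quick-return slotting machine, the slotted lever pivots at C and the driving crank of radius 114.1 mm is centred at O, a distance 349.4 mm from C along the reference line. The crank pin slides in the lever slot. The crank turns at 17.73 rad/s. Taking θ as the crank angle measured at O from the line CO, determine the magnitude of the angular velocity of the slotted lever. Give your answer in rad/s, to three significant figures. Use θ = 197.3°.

7.53

ω = 17.73 rad/s
Crank pin A relative to C: A = (d + r cosθ, r sinθ); lever angle φ = atan2(r sinθ, d + r cosθ).
Differentiating tanφ: φ̇ = rω(d cosθ + r)/(d² + r² + 2dr cosθ).
d² + r² + 2dr cosθ = |CA|² = 0.0589732 m²;  d cosθ + r = -0.21949 m.
|ω_lever| = |0.1141·17.73·-0.21949| / 0.0589732 = 7.5294 rad/s.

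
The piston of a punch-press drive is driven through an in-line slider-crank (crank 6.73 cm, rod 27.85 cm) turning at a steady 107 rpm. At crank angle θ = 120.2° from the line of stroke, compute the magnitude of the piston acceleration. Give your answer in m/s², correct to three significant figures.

5.26

ω = 2π·107/60 = 11.21 rad/s
x(θ) = r cosθ + √(L² − r² sin²θ); with ω constant, a = ω²·d²x/dθ².
d²x/dθ² = −r cosθ − r²(cos2θ)/√u − r⁴ sin²2θ/(4u^{3/2}),  u = L² − r² sin²θ = 0.074179 m².
Substituting r = 0.0673 m, L = 0.2785 m, θ = 120.2°: d²x/dθ² = +0.041876 m.
a = ω²·d²x/dθ² = (11.21)²·(+0.041876) = +5.2576 m/s²;  |a| = 5.2576 m/s².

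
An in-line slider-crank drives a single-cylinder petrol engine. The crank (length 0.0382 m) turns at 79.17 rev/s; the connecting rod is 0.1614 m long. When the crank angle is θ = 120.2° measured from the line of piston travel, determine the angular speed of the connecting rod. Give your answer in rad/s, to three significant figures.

60.5

ω = 497.4 rad/s (converted from 79.17 rev/s).
The rod makes angle φ with the slider axis where L sinφ = r sinθ; differentiating, L cosφ·φ̇ = r ω cosθ.
L cosφ = √(L² − r² sin²θ) = 0.15799 m.
|ω_rod| = r ω |cosθ| / √(L² − r² sin²θ) = 0.0382·497.4·0.50302/0.15799 = 60.502 rad/s.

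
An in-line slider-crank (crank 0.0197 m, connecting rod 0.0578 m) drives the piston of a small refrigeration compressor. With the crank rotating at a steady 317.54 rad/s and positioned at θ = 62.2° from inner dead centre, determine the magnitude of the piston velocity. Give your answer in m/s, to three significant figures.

6.46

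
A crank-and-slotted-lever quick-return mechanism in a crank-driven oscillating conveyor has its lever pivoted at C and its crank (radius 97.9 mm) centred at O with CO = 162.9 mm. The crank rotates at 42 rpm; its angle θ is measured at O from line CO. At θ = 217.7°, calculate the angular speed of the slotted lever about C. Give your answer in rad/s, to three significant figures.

1.23

ω = 4.398 rad/s (from 42 rpm).
Crank pin A relative to C: A = (d + r cosθ, r sinθ); lever angle φ = atan2(r sinθ, d + r cosθ).
Differentiating tanφ: φ̇ = rω(d cosθ + r)/(d² + r² + 2dr cosθ).
d² + r² + 2dr cosθ = |CA|² = 0.0108841 m²;  d cosθ + r = -0.03099 m.
|ω_lever| = |0.0979·4.398·-0.03099| / 0.0108841 = 1.226 rad/s.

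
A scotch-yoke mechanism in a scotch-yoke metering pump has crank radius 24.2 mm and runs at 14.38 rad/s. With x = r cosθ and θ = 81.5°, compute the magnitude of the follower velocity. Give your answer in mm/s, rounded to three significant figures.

ω = 14.38 rad/s
x = r cosθ ⇒ ẋ = −rω sinθ.
|v| = rω|sinθ| = 0.0242·14.38·|sin 81.5°| = 0.34417 m/s = 344.17 mm/s.

344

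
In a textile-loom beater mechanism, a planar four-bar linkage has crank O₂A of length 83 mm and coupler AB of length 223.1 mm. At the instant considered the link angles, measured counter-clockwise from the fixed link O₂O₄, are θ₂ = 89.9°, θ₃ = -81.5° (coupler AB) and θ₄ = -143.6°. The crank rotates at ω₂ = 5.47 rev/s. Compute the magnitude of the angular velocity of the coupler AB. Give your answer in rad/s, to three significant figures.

11.6

ω₂ = 34.37 rad/s (from 5.47 rev/s).
Differentiating the loop-closure r₂e^{iθ₂}+r₃e^{iθ₃}=r₁+r₄e^{iθ₄} gives r₂ω₂e^{iθ₂}+r₃ω₃e^{iθ₃}=r₄ω₄e^{iθ₄}.
Eliminating the other unknown: ω₃ = r₂ω₂ sin(θ₄−θ₂) / [r₃ sin(θ₃−θ₄)].
Numerator sine = +0.80386; denominator sine = +0.88377.
Result = 0.083·34.37·(+0.80386) / (0.2231·(+0.88377)) = +11.63 rad/s; magnitude 11.63 rad/s.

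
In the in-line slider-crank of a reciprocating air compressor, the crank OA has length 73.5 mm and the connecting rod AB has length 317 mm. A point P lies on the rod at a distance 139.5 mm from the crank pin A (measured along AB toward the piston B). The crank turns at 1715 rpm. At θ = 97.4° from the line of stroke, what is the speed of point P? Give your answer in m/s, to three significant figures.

12.9

ω = 179.6 rad/s.  Crank-pin speed |V_A| = rω = 13.2 m/s, perpendicular to OA.
Rod angle: sinφ = −(r/L) sinθ ⇒ φ = -13.293°; ω_rod = −rω cosθ/√(L²−r²sin²θ) = +5.5108 rad/s.
V_P = V_A + ω_rod × AP, with AP = 0.1395 m along the rod.
Components: V_Px = −rω sinθ − a·ω_rod·sinφ = -12.913 m/s;  V_Py = rω cosθ + a·ω_rod·cosφ = -0.95196 m/s.
|V_P| = √(V_Px² + V_Py²) = 12.949 m/s.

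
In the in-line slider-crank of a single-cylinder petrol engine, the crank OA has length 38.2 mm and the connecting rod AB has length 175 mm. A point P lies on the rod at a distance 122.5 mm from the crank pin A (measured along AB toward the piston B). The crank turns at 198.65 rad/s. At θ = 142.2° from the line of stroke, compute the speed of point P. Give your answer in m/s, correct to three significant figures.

ω = 198.7 rad/s.  Crank-pin speed |V_A| = rω = 7.5884 m/s, perpendicular to OA.
Rod angle: sinφ = −(r/L) sinθ ⇒ φ = -7.689°; ω_rod = −rω cosθ/√(L²−r²sin²θ) = +34.574 rad/s.
V_P = V_A + ω_rod × AP, with AP = 0.1225 m along the rod.
Components: V_Px = −rω sinθ − a·ω_rod·sinφ = -4.0844 m/s;  V_Py = rω cosθ + a·ω_rod·cosφ = -1.7988 m/s.
|V_P| = √(V_Px² + V_Py²) = 4.4629 m/s.

4.46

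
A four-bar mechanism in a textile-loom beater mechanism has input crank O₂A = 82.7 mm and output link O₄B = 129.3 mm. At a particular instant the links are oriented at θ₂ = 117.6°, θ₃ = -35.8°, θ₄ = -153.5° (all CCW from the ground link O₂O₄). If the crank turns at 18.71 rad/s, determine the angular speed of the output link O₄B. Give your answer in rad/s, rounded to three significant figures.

ω₂ = 18.71 rad/s
Differentiating the loop-closure r₂e^{iθ₂}+r₃e^{iθ₃}=r₁+r₄e^{iθ₄} gives r₂ω₂e^{iθ₂}+r₃ω₃e^{iθ₃}=r₄ω₄e^{iθ₄}.
Eliminating the other unknown: ω₄ = r₂ω₂ sin(θ₂−θ₃) / [r₄ sin(θ₄−θ₃)].
Numerator sine = +0.44776; denominator sine = -0.88539.
Result = 0.0827·18.71·(+0.44776) / (0.1293·(-0.88539)) = -6.0519 rad/s; magnitude 6.0519 rad/s.

6.05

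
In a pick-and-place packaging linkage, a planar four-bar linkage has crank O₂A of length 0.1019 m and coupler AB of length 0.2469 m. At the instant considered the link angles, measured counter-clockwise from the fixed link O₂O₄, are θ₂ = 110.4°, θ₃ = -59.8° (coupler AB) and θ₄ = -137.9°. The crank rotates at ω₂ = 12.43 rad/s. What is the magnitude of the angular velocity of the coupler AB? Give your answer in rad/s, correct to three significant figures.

4.87

ω₂ = 12.43 rad/s
Differentiating the loop-closure r₂e^{iθ₂}+r₃e^{iθ₃}=r₁+r₄e^{iθ₄} gives r₂ω₂e^{iθ₂}+r₃ω₃e^{iθ₃}=r₄ω₄e^{iθ₄}.
Eliminating the other unknown: ω₃ = r₂ω₂ sin(θ₄−θ₂) / [r₃ sin(θ₃−θ₄)].
Numerator sine = +0.92913; denominator sine = +0.97851.
Result = 0.1019·12.43·(+0.92913) / (0.2469·(+0.97851)) = +4.8712 rad/s; magnitude 4.8712 rad/s.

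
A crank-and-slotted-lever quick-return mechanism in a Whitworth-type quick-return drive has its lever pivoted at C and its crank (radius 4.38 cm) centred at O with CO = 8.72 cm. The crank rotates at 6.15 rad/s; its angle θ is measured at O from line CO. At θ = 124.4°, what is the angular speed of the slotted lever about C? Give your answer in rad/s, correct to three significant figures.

ω = 6.15 rad/s
Crank pin A relative to C: A = (d + r cosθ, r sinθ); lever angle φ = atan2(r sinθ, d + r cosθ).
Differentiating tanφ: φ̇ = rω(d cosθ + r)/(d² + r² + 2dr cosθ).
d² + r² + 2dr cosθ = |CA|² = 0.00520666 m²;  d cosθ + r = -0.0054651 m.
|ω_lever| = |0.0438·6.15·-0.0054651| / 0.00520666 = 0.28274 rad/s.

0.283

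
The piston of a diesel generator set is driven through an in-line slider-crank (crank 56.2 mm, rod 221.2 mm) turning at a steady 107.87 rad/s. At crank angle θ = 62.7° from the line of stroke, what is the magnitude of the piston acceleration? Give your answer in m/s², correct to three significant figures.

203

ω = 107.9 rad/s
x(θ) = r cosθ + √(L² − r² sin²θ); with ω constant, a = ω²·d²x/dθ².
d²x/dθ² = −r cosθ − r²(cos2θ)/√u − r⁴ sin²2θ/(4u^{3/2}),  u = L² − r² sin²θ = 0.0464354 m².
Substituting r = 0.0562 m, L = 0.2212 m, θ = 62.7°: d²x/dθ² = -0.017451 m.
a = ω²·d²x/dθ² = (107.9)²·(-0.017451) = -203.06 m/s²;  |a| = 203.06 m/s².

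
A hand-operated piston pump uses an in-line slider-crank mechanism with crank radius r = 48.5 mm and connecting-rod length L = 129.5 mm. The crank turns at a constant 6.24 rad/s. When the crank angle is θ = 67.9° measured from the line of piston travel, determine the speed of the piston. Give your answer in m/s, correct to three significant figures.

0.323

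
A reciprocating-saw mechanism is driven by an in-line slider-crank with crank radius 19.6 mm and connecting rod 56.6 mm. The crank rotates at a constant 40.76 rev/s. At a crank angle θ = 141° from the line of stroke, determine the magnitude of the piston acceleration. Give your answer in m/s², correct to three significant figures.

ω = 2π·40.8 = 256.1 rad/s
x(θ) = r cosθ + √(L² − r² sin²θ); with ω constant, a = ω²·d²x/dθ².
d²x/dθ² = −r cosθ − r²(cos2θ)/√u − r⁴ sin²2θ/(4u^{3/2}),  u = L² − r² sin²θ = 0.00305142 m².
Substituting r = 0.0196 m, L = 0.0566 m, θ = 141°: d²x/dθ² = +0.013577 m.
a = ω²·d²x/dθ² = (256.1)²·(+0.013577) = +890.48 m/s²;  |a| = 890.48 m/s².

890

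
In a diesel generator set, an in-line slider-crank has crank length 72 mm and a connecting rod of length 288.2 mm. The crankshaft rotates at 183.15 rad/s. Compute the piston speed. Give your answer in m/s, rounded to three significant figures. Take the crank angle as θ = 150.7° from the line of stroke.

ω = 183.2 rad/s
For an in-line slider-crank, x = r cosθ + √(L² − r² sin²θ), so v = −rω sinθ·[1 + r cosθ/√(L² − r² sin²θ)].
With r = 0.072 m, L = 0.2882 m, θ = 150.7°: √(L² − r² sin²θ) = 0.28604 m.
v = −0.072·183.2·0.48938·[1 + 0.072·-0.87207/0.28604] = -5.0368 m/s.
|v| = 5.0368 m/s.

5.04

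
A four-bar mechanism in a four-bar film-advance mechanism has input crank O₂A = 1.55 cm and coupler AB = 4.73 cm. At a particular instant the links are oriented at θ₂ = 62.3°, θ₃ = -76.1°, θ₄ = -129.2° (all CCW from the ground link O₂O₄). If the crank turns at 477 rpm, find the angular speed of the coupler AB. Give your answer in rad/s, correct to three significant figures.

4.08

ω₂ = 49.95 rad/s (from 477 rpm).
Differentiating the loop-closure r₂e^{iθ₂}+r₃e^{iθ₃}=r₁+r₄e^{iθ₄} gives r₂ω₂e^{iθ₂}+r₃ω₃e^{iθ₃}=r₄ω₄e^{iθ₄}.
Eliminating the other unknown: ω₃ = r₂ω₂ sin(θ₄−θ₂) / [r₃ sin(θ₃−θ₄)].
Numerator sine = +0.19937; denominator sine = +0.79968.
Result = 0.0155·49.95·(+0.19937) / (0.0473·(+0.79968)) = +4.0809 rad/s; magnitude 4.0809 rad/s.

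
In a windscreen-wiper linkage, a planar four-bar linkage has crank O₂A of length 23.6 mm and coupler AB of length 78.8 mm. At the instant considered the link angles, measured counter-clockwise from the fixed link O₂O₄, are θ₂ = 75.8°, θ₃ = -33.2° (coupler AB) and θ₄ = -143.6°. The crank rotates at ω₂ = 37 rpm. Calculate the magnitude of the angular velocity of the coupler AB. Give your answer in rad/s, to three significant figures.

0.786

ω₂ = 3.875 rad/s (from 37 rpm).
Differentiating the loop-closure r₂e^{iθ₂}+r₃e^{iθ₃}=r₁+r₄e^{iθ₄} gives r₂ω₂e^{iθ₂}+r₃ω₃e^{iθ₃}=r₄ω₄e^{iθ₄}.
Eliminating the other unknown: ω₃ = r₂ω₂ sin(θ₄−θ₂) / [r₃ sin(θ₃−θ₄)].
Numerator sine = +0.63473; denominator sine = +0.93728.
Result = 0.0236·3.875·(+0.63473) / (0.0788·(+0.93728)) = +0.78584 rad/s; magnitude 0.78584 rad/s.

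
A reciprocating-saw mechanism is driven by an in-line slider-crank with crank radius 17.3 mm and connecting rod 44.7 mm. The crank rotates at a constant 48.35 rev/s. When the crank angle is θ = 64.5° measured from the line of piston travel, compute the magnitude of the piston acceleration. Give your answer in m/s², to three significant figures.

289

ω = 2π·48.4 = 303.8 rad/s
x(θ) = r cosθ + √(L² − r² sin²θ); with ω constant, a = ω²·d²x/dθ².
d²x/dθ² = −r cosθ − r²(cos2θ)/√u − r⁴ sin²2θ/(4u^{3/2}),  u = L² − r² sin²θ = 0.00175427 m².
Substituting r = 0.0173 m, L = 0.0447 m, θ = 64.5°: d²x/dθ² = -0.003135 m.
a = ω²·d²x/dθ² = (303.8)²·(-0.003135) = -289.33 m/s²;  |a| = 289.33 m/s².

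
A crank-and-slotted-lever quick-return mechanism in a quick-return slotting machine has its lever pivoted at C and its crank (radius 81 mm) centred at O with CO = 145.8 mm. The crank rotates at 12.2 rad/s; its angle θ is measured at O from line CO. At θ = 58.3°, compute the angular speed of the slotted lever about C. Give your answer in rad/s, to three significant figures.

ω = 12.2 rad/s
Crank pin A relative to C: A = (d + r cosθ, r sinθ); lever angle φ = atan2(r sinθ, d + r cosθ).
Differentiating tanφ: φ̇ = rω(d cosθ + r)/(d² + r² + 2dr cosθ).
d² + r² + 2dr cosθ = |CA|² = 0.0402301 m²;  d cosθ + r = +0.15761 m.
|ω_lever| = |0.081·12.2·+0.15761| / 0.0402301 = 3.8716 rad/s.

3.87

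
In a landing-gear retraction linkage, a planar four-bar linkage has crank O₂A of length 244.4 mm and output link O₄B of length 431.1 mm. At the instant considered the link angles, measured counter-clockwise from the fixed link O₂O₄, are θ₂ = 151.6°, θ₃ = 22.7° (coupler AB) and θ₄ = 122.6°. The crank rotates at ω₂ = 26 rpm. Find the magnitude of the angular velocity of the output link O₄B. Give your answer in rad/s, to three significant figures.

1.22

ω₂ = 2.723 rad/s (from 26 rpm).
Differentiating the loop-closure r₂e^{iθ₂}+r₃e^{iθ₃}=r₁+r₄e^{iθ₄} gives r₂ω₂e^{iθ₂}+r₃ω₃e^{iθ₃}=r₄ω₄e^{iθ₄}.
Eliminating the other unknown: ω₄ = r₂ω₂ sin(θ₂−θ₃) / [r₄ sin(θ₄−θ₃)].
Numerator sine = +0.77824; denominator sine = +0.98511.
Result = 0.2444·2.723·(+0.77824) / (0.4311·(+0.98511)) = +1.2194 rad/s; magnitude 1.2194 rad/s.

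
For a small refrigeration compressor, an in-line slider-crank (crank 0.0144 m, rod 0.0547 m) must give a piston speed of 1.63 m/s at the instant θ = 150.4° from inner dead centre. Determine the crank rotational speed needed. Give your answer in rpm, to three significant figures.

For an in-line slider-crank, |v_piston| = rω|sinθ|·[1 + r cosθ/√(L² − r² sin²θ)].
With r = 0.0144 m, L = 0.0547 m, θ = 150.4°: the bracketed kinematic factor |dx/dθ| = 0.0054707 m.
ω = v/|dx/dθ| = 1.63/0.0054707 = 297.95 rad/s.
N = 60ω/(2π) = 2845.2 rpm.

2850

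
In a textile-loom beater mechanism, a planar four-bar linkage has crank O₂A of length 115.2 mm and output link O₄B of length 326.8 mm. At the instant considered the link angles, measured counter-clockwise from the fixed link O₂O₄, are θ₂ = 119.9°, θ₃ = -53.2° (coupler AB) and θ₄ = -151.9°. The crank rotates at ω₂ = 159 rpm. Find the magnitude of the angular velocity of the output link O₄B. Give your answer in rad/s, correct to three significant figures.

0.713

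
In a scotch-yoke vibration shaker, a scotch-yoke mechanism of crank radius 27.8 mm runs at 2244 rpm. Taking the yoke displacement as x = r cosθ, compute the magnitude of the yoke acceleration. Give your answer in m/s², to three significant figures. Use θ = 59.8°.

772

ω = 235 rad/s (from 2244 rpm).
x = r cosθ ⇒ ẍ = −rω² cosθ (ω constant).
|a| = rω²|cosθ| = 0.0278·(235)²·|cos 59.8°| = 772.21 m/s².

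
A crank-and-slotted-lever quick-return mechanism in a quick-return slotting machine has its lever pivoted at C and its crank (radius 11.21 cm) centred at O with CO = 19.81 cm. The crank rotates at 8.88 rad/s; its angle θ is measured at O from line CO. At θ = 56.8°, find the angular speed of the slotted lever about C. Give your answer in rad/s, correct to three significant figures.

ω = 8.88 rad/s
Crank pin A relative to C: A = (d + r cosθ, r sinθ); lever angle φ = atan2(r sinθ, d + r cosθ).
Differentiating tanφ: φ̇ = rω(d cosθ + r)/(d² + r² + 2dr cosθ).
d² + r² + 2dr cosθ = |CA|² = 0.0761295 m²;  d cosθ + r = +0.22057 m.
|ω_lever| = |0.1121·8.88·+0.22057| / 0.0761295 = 2.8841 rad/s.

2.88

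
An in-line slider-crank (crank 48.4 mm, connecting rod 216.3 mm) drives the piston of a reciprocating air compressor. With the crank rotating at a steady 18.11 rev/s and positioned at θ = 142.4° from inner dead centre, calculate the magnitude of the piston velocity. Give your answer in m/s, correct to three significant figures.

2.76

ω = 2π·18.1 = 113.8 rad/s
For an in-line slider-crank, x = r cosθ + √(L² − r² sin²θ), so v = −rω sinθ·[1 + r cosθ/√(L² − r² sin²θ)].
With r = 0.0484 m, L = 0.2163 m, θ = 142.4°: √(L² − r² sin²θ) = 0.21427 m.
v = −0.0484·113.8·0.61015·[1 + 0.0484·-0.79229/0.21427] = -2.7589 m/s.
|v| = 2.7589 m/s.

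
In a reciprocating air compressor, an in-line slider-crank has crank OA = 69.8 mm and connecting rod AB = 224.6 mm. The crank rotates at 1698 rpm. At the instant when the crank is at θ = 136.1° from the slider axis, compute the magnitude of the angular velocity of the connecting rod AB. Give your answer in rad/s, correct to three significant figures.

40.8

ω = 177.8 rad/s (converted from 1698 rpm).
The rod makes angle φ with the slider axis where L sinφ = r sinθ; differentiating, L cosφ·φ̇ = r ω cosθ.
L cosφ = √(L² − r² sin²θ) = 0.21932 m.
|ω_rod| = r ω |cosθ| / √(L² − r² sin²θ) = 0.0698·177.8·0.72055/0.21932 = 40.776 rad/s.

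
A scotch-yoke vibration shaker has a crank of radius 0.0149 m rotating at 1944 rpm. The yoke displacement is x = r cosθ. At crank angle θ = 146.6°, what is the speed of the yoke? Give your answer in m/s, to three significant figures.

1.67

ω = 203.6 rad/s (from 1944 rpm).
x = r cosθ ⇒ ẋ = −rω sinθ.
|v| = rω|sinθ| = 0.0149·203.6·|sin 146.6°| = 1.6698 m/s.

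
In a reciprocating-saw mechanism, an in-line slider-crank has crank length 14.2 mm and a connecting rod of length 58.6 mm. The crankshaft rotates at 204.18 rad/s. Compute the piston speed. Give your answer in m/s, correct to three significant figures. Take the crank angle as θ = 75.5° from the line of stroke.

2.98

ω = 204.2 rad/s
For an in-line slider-crank, x = r cosθ + √(L² − r² sin²θ), so v = −rω sinθ·[1 + r cosθ/√(L² − r² sin²θ)].
With r = 0.0142 m, L = 0.0586 m, θ = 75.5°: √(L² − r² sin²θ) = 0.056965 m.
v = −0.0142·204.2·0.96815·[1 + 0.0142·0.25038/0.056965] = -2.9822 m/s.
|v| = 2.9822 m/s.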